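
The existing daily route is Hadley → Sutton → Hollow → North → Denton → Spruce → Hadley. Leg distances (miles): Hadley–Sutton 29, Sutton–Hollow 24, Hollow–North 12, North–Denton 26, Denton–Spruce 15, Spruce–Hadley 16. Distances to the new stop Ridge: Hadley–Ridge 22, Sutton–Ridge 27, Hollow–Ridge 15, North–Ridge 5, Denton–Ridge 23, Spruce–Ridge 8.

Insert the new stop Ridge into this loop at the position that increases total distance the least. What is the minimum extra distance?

Insertion cost between consecutive stops i–j is d(i,Ridge) + d(Ridge,j) − d(i,j):
  between Hadley and Sutton: 22 + 27 − 29 = 20
  between Sutton and Hollow: 27 + 15 − 24 = 18
  between Hollow and North: 15 + 5 − 12 = 8
  between North and Denton: 5 + 23 − 26 = 2
  between Denton and Spruce: 23 + 8 − 15 = 16
  between Spruce and Hadley: 8 + 22 − 16 = 14
Cheapest insertion is between North and Denton, adding 2.
New total = 122 + 2 = 124.

+2 miles — insert Ridge between North and Denton.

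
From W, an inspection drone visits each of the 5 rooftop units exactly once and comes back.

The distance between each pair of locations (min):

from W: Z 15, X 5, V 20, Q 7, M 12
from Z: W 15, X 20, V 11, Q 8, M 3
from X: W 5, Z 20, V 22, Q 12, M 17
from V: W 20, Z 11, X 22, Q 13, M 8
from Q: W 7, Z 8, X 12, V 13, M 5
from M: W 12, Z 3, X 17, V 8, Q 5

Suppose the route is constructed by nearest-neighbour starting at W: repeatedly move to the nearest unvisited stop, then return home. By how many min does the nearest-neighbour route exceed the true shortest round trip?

3 min longer than the optimal tour.

W: X=5, Q=7, M=12, Z=15, V=20 ⇒ X
X: Q=12, M=17, Z=20, V=22 ⇒ Q
Q: M=5, Z=8, V=13 ⇒ M
M: Z=3, V=8 ⇒ Z
Z: V=11 ⇒ V
NN route W → X → Q → M → Z → V → W costs 56.
Optimal: W → X → V → Z → M → Q → W costs 53 (by enumerating all 60 distinct tours).
Excess = 56 − 53 = 3.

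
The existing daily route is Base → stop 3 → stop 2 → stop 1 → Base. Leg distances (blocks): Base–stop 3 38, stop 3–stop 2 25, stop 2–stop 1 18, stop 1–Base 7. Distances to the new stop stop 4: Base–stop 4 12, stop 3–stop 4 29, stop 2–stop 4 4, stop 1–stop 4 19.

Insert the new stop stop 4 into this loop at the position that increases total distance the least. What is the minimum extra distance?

Adding 3 blocks by placing stop 4 on the Base–stop 3 leg.

Insertion cost between consecutive stops i–j is d(i,stop 4) + d(stop 4,j) − d(i,j):
  between Base and stop 3: 12 + 29 − 38 = 3
  between stop 3 and stop 2: 29 + 4 − 25 = 8
  between stop 2 and stop 1: 4 + 19 − 18 = 5
  between stop 1 and Base: 19 + 12 − 7 = 24
Cheapest insertion is between Base and stop 3, adding 3.
New total = 88 + 3 = 91.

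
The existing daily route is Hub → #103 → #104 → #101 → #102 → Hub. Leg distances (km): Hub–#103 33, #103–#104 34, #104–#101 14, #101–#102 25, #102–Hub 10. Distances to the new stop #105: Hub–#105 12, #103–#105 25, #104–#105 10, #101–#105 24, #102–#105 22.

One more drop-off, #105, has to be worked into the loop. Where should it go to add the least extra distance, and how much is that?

Insertion cost between consecutive stops i–j is d(i,#105) + d(#105,j) − d(i,j):
  between Hub and #103: 12 + 25 − 33 = 4
  between #103 and #104: 25 + 10 − 34 = 1
  between #104 and #101: 10 + 24 − 14 = 20
  between #101 and #102: 24 + 22 − 25 = 21
  between #102 and Hub: 22 + 12 − 10 = 24
Cheapest insertion is between #103 and #104, adding 1.
New total = 116 + 1 = 117.

Adding 1 km by placing #105 on the #103–#104 leg.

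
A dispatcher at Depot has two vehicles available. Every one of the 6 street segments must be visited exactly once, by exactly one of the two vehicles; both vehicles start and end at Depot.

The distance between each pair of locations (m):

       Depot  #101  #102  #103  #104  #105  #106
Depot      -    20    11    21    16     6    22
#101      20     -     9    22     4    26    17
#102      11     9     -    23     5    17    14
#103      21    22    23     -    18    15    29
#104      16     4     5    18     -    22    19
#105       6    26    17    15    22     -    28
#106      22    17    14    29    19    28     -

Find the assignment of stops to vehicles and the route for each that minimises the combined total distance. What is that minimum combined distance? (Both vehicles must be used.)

There are 2^5 − 1 = 31 ways to divide the 6 stops into two non-empty groups. For each, the best each vehicle can do is its own shortest tour through its group:
  {#101} + {#102, #103, #104, #105, #106}: 40 + 80 = 120
  {#102} + {#101, #103, #104, #105, #106}: 22 + 82 = 104
  {#101, #102} + {#103, #104, #105, #106}: 40 + 80 = 120
  {#103} + {#101, #102, #104, #105, #106}: 42 + 71 = 113
  {#101, #103} + {#102, #104, #105, #106}: 63 + 69 = 132
  {#102, #103} + {#101, #104, #105, #106}: 55 + 71 = 126
  … (31 splits in total)
  {#105} + {#101, #102, #103, #104, #106}: 12 + 85 = 97  ← best
Best: vehicle 1 Depot → #105 → Depot = 12; vehicle 2 Depot → #102 → #106 → #101 → #104 → #103 → Depot = 85; combined 97.

Minimum combined distance: 97 m.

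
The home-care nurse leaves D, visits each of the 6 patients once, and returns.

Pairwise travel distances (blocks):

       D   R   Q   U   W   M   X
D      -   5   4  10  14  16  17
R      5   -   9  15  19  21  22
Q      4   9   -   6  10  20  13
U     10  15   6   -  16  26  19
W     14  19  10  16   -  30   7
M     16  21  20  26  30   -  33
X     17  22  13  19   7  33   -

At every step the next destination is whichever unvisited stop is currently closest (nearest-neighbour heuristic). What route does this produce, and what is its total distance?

From D: distances to unvisited — Q=4, R=5, U=10, W=14, M=16, X=17. Nearest is Q (4).
From Q: distances to unvisited — U=6, R=9, W=10, X=13, M=20. Nearest is U (6).
From U: distances to unvisited — R=15, W=16, X=19, M=26. Nearest is R (15).
From R: distances to unvisited — W=19, M=21, X=22. Nearest is W (19).
From W: distances to unvisited — X=7, M=30. Nearest is X (7).
From X: distances to unvisited — M=33. Nearest is M (33).
Return M→D: 16.
Total = 4 + 6 + 15 + 19 + 7 + 33 + 16 = 100.

Nearest-neighbour total = 100 blocks; route D → Q → U → R → W → X → M → D.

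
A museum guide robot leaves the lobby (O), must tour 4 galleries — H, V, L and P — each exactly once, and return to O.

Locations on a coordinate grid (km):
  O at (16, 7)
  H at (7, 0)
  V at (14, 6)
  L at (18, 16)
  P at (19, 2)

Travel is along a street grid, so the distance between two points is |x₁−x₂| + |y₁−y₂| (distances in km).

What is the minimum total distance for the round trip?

Shortest round trip = 56 km.

O-H-V-L-P-O: 16+13+14+15+8 = 66
O-H-V-P-L-O: 16+13+9+15+11 = 64
O-H-L-V-P-O: 16+27+14+9+8 = 74
O-H-L-P-V-O: 16+27+15+9+3 = 70
O-H-P-V-L-O: 16+14+9+14+11 = 64
O-H-P-L-V-O: 16+14+15+14+3 = 62
O-V-H-L-P-O: 3+13+27+15+8 = 66
O-V-H-P-L-O: 3+13+14+15+11 = 56
O-V-L-H-P-O: 3+14+27+14+8 = 66
O-V-P-H-L-O: 3+9+14+27+11 = 64
O-L-H-V-P-O: 11+27+13+9+8 = 68
O-L-V-H-P-O: 11+14+13+14+8 = 60
The minimum is 56.
One optimal route: O → V → H → P → L → O (or its reverse).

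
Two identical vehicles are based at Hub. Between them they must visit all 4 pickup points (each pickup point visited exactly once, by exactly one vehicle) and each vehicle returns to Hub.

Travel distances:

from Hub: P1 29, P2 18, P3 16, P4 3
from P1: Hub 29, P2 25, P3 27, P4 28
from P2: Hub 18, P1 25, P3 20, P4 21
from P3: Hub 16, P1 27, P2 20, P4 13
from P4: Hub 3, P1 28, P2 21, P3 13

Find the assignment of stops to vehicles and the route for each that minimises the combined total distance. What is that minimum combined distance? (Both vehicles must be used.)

Try each way of splitting the stops between the two vehicles (each non-empty) and, for each split, find the best tour for each vehicle:
  {P1} + {P2, P3, P4}: 58 + 54 = 112
  {P2} + {P1, P3, P4}: 36 + 72 = 108
  {P1, P2} + {P3, P4}: 72 + 32 = 104
  {P3} + {P1, P2, P4}: 32 + 74 = 106
  {P1, P3} + {P2, P4}: 72 + 42 = 114
  {P2, P3} + {P1, P4}: 54 + 60 = 114
  … (7 splits in total)
  {P1, P2, P3} + {P4}: 86 + 6 = 92  ← best
Best: vehicle 1 Hub → P2 → P1 → P3 → Hub = 86; vehicle 2 Hub → P4 → Hub = 6; combined 92.

92 — the smallest possible combined total.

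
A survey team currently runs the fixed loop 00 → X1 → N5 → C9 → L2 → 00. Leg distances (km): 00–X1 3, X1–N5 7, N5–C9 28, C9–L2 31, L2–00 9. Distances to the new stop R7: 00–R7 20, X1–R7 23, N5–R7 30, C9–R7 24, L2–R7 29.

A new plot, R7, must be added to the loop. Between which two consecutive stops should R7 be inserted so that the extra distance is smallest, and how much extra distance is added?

Adding 22 km by placing R7 on the C9–L2 leg.

Insertion cost between consecutive stops i–j is d(i,R7) + d(R7,j) − d(i,j):
  between 00 and X1: 20 + 23 − 3 = 40
  between X1 and N5: 23 + 30 − 7 = 46
  between N5 and C9: 30 + 24 − 28 = 26
  between C9 and L2: 24 + 29 − 31 = 22
  between L2 and 00: 29 + 20 − 9 = 40
Cheapest insertion is between C9 and L2, adding 22.
New total = 78 + 22 = 100.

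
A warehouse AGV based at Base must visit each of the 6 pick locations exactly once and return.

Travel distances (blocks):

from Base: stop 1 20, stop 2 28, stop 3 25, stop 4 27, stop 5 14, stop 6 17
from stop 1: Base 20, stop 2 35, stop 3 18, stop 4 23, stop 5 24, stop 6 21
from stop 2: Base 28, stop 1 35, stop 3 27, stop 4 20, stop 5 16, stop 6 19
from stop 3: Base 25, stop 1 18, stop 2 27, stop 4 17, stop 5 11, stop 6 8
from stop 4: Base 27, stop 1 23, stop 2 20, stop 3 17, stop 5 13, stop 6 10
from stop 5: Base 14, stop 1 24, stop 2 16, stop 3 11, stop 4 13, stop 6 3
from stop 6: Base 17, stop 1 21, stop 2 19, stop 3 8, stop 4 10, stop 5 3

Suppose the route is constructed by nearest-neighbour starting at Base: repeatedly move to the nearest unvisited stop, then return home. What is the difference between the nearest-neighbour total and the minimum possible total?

From Base: stop 5=14, stop 6=17, stop 1=20, stop 3=25, stop 4=27, stop 2=28 → choose stop 5 (14).
From stop 5: stop 6=3, stop 3=11, stop 4=13, stop 2=16, stop 1=24 → choose stop 6 (3).
From stop 6: stop 3=8, stop 4=10, stop 2=19, stop 1=21 → choose stop 3 (8).
From stop 3: stop 4=17, stop 1=18, stop 2=27 → choose stop 4 (17).
From stop 4: stop 2=20, stop 1=23 → choose stop 2 (20).
From stop 2: stop 1=35 → choose stop 1 (35).
NN route Base → stop 5 → stop 6 → stop 3 → stop 4 → stop 2 → stop 1 → Base costs 117.
Optimal: Base → stop 1 → stop 3 → stop 6 → stop 4 → stop 2 → stop 5 → Base costs 106 (by enumerating all 360 distinct tours).
Excess = 117 − 106 = 11.

The nearest-neighbour route is 11 blocks longer than optimal.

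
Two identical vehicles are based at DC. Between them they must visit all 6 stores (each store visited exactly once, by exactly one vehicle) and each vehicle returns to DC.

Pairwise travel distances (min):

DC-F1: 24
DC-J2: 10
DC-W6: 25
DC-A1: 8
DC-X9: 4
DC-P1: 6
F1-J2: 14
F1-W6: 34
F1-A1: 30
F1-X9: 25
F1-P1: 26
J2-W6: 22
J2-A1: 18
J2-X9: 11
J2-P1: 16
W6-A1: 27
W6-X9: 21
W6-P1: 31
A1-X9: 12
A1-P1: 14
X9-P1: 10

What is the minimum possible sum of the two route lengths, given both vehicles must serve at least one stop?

There are 2^5 − 1 = 31 ways to divide the 6 stops into two non-empty groups. For each, the best each vehicle can do is its own shortest tour through its group:
  {F1} + {J2, W6, A1, X9, P1}: 48 + 84 = 132
  {J2} + {F1, W6, A1, X9, P1}: 20 + 107 = 127
  {F1, J2} + {W6, A1, X9, P1}: 48 + 72 = 120
  {W6} + {F1, J2, A1, X9, P1}: 50 + 77 = 127
  {F1, W6} + {J2, A1, X9, P1}: 83 + 53 = 136
  {J2, W6} + {F1, A1, X9, P1}: 57 + 77 = 134
  … (31 splits in total)
  {A1} + {F1, J2, W6, X9, P1}: 16 + 93 = 109  ← best
Best: vehicle 1 DC → A1 → DC = 16; vehicle 2 DC → X9 → W6 → J2 → F1 → P1 → DC = 93; combined 109.

Minimum combined distance: 109 min.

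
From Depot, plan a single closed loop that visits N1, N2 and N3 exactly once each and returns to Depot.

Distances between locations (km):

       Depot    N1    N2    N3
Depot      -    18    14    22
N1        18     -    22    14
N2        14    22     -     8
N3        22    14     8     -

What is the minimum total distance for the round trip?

Depot→N1→N2→N3→Depot: 18+22+8+22 = 70
Depot→N1→N3→N2→Depot: 18+14+8+14 = 54
Depot→N2→N1→N3→Depot: 14+22+14+22 = 72
The minimum is 54.
One optimal route: Depot → N1 → N3 → N2 → Depot (or its reverse).

54 km — the shortest possible round trip.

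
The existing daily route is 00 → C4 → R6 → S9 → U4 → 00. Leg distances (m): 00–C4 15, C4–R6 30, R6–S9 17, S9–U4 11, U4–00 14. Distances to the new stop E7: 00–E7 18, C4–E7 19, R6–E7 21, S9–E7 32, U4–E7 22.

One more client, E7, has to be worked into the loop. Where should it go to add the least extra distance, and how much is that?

Adding 10 m by placing E7 on the C4–R6 leg.

Insertion cost between consecutive stops i–j is d(i,E7) + d(E7,j) − d(i,j):
  between 00 and C4: 18 + 19 − 15 = 22
  between C4 and R6: 19 + 21 − 30 = 10
  between R6 and S9: 21 + 32 − 17 = 36
  between S9 and U4: 32 + 22 − 11 = 43
  between U4 and 00: 22 + 18 − 14 = 26
Cheapest insertion is between C4 and R6, adding 10.
New total = 87 + 10 = 97.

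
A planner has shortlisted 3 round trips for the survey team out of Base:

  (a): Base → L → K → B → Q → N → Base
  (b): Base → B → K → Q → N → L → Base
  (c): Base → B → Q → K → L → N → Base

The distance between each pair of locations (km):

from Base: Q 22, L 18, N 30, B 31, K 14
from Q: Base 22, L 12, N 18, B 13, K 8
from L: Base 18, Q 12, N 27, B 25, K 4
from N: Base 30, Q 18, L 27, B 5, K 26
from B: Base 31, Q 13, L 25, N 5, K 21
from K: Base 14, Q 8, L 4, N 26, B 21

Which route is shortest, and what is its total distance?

(a): 18 + 4 + 21 + 13 + 18 + 30 = 104
(b): 31 + 21 + 8 + 18 + 27 + 18 = 123
(c): 31 + 13 + 8 + 4 + 27 + 30 = 113

Shortest is (a), total 104 km.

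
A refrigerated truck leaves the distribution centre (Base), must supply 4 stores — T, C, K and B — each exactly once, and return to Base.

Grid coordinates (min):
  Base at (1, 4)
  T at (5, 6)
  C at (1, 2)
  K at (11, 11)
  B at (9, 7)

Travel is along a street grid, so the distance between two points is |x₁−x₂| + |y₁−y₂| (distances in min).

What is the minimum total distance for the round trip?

38 min — the shortest possible round trip.

Base-T-C-K-B-Base: 6+8+19+6+11 = 50
Base-T-C-B-K-Base: 6+8+13+6+17 = 50
Base-T-K-C-B-Base: 6+11+19+13+11 = 60
Base-T-K-B-C-Base: 6+11+6+13+2 = 38
Base-T-B-C-K-Base: 6+5+13+19+17 = 60
Base-T-B-K-C-Base: 6+5+6+19+2 = 38
Base-C-T-K-B-Base: 2+8+11+6+11 = 38
Base-C-T-B-K-Base: 2+8+5+6+17 = 38
Base-C-K-T-B-Base: 2+19+11+5+11 = 48
Base-C-B-T-K-Base: 2+13+5+11+17 = 48
Base-K-T-C-B-Base: 17+11+8+13+11 = 60
Base-K-C-T-B-Base: 17+19+8+5+11 = 60
The minimum is 38.
One optimal route: Base → T → K → B → C → Base (or its reverse).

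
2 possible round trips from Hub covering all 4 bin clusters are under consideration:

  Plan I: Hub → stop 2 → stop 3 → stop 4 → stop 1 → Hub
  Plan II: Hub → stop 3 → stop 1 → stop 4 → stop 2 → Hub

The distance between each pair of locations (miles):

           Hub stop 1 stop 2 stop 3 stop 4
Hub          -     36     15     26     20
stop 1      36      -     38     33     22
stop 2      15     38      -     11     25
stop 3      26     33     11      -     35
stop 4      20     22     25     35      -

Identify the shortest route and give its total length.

Plan I: 15 + 11 + 35 + 22 + 36 = 119
Plan II: 26 + 33 + 22 + 25 + 15 = 121

119 miles — Plan I is the shortest.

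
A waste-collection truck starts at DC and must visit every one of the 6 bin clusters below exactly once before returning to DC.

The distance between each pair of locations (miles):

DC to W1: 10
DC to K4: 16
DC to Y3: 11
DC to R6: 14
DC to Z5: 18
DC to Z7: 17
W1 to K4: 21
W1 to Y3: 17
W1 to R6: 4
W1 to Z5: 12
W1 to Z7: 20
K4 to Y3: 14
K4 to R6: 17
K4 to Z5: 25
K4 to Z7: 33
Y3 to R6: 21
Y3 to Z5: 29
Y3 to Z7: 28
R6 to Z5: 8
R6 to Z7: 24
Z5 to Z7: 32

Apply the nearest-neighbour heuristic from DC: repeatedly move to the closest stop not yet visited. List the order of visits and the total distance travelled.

Nearest-neighbour total = 106 miles; route DC → W1 → R6 → Z5 → K4 → Y3 → Z7 → DC.

DC → [W1:10 / Y3:11 / R6:14 / K4:16 / Z7:17 / Z5:18] → W1 (10)
W1 → [R6:4 / Z5:12 / Y3:17 / Z7:20 / K4:21] → R6 (4)
R6 → [Z5:8 / K4:17 / Y3:21 / Z7:24] → Z5 (8)
Z5 → [K4:25 / Y3:29 / Z7:32] → K4 (25)
K4 → [Y3:14 / Z7:33] → Y3 (14)
Y3 → [Z7:28] → Z7 (28)
Return Z7→DC: 17.
Total = 10 + 4 + 8 + 25 + 14 + 28 + 17 = 106.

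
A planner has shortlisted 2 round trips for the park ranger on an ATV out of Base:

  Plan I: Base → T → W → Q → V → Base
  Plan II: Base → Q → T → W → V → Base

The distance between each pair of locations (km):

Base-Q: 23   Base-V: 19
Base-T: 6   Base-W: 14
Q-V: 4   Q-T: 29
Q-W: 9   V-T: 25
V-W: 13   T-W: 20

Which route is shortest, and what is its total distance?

Plan I: 6 + 20 + 9 + 4 + 19 = 58
Plan II: 23 + 29 + 20 + 13 + 19 = 104

58 km — Plan I is the shortest.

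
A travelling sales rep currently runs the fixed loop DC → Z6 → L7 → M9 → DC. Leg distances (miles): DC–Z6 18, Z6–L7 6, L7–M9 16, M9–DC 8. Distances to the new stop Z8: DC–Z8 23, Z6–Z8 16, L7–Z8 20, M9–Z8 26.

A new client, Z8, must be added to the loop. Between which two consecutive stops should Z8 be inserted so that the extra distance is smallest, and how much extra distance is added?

Minimum extra distance: 21 miles, inserting Z8 between DC and Z6.

Insertion cost between consecutive stops i–j is d(i,Z8) + d(Z8,j) − d(i,j):
  between DC and Z6: 23 + 16 − 18 = 21
  between Z6 and L7: 16 + 20 − 6 = 30
  between L7 and M9: 20 + 26 − 16 = 30
  between M9 and DC: 26 + 23 − 8 = 41
Cheapest insertion is between DC and Z6, adding 21.
New total = 48 + 21 = 69.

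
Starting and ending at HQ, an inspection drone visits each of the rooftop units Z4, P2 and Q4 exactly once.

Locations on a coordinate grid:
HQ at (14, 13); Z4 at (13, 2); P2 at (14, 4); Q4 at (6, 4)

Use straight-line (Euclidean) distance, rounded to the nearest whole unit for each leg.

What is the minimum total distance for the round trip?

With 3 stops there are 3!/2 = 3 distinct round trips (a route and its reverse cost the same).
HQ→Z4→P2→Q4→HQ: 11+2+8+12 = 33
HQ→Z4→Q4→P2→HQ: 11+7+8+9 = 35
HQ→P2→Z4→Q4→HQ: 9+2+7+12 = 30
The minimum is 30.
One optimal route: HQ → P2 → Z4 → Q4 → HQ (or its reverse).

30 — the shortest possible round trip.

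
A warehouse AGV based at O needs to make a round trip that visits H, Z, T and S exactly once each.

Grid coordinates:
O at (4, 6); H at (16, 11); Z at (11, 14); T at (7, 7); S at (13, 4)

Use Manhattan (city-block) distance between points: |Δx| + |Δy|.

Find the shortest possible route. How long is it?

Shortest round trip = 44.

With 4 stops there are 4!/2 = 12 distinct round trips (a route and its reverse cost the same).
O→H→Z→T→S→O: 17+8+11+9+11 = 56
O→H→Z→S→T→O: 17+8+12+9+4 = 50
O→H→T→Z→S→O: 17+13+11+12+11 = 64
O→H→T→S→Z→O: 17+13+9+12+15 = 66
O→H→S→Z→T→O: 17+10+12+11+4 = 54
O→H→S→T→Z→O: 17+10+9+11+15 = 62
O→Z→H→T→S→O: 15+8+13+9+11 = 56
O→Z→H→S→T→O: 15+8+10+9+4 = 46
O→Z→T→H→S→O: 15+11+13+10+11 = 60
O→Z→S→H→T→O: 15+12+10+13+4 = 54
O→T→H→Z→S→O: 4+13+8+12+11 = 48
O→T→Z→H→S→O: 4+11+8+10+11 = 44
The minimum is 44.
One optimal route: O → T → Z → H → S → O (or its reverse).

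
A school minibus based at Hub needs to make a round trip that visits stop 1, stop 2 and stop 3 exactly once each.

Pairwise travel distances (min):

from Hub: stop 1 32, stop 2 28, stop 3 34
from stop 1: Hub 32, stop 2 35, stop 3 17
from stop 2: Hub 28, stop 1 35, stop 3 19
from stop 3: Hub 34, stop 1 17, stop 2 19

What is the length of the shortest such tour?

96 min — the shortest possible round trip.

Hub→stop 1→stop 2→stop 3→Hub: 32+35+19+34 = 120
Hub→stop 1→stop 3→stop 2→Hub: 32+17+19+28 = 96
Hub→stop 2→stop 1→stop 3→Hub: 28+35+17+34 = 114
The minimum is 96.
One optimal route: Hub → stop 1 → stop 3 → stop 2 → Hub (or its reverse).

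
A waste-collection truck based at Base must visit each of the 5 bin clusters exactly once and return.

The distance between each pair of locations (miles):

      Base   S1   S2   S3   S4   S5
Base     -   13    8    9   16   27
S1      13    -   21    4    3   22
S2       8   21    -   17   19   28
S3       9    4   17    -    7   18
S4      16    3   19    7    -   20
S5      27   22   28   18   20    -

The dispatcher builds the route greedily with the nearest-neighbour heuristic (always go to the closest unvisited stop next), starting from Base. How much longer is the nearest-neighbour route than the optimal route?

Excess over optimum: 7 miles.

From Base: S2=8, S3=9, S1=13, S4=16, S5=27 → choose S2 (8).
From S2: S3=17, S4=19, S1=21, S5=28 → choose S3 (17).
From S3: S1=4, S4=7, S5=18 → choose S1 (4).
From S1: S4=3, S5=22 → choose S4 (3).
From S4: S5=20 → choose S5 (20).
NN route Base → S2 → S3 → S1 → S4 → S5 → Base costs 79.
Optimal: Base → S2 → S5 → S4 → S1 → S3 → Base costs 72 (by enumerating all 60 distinct tours).
Excess = 79 − 72 = 7.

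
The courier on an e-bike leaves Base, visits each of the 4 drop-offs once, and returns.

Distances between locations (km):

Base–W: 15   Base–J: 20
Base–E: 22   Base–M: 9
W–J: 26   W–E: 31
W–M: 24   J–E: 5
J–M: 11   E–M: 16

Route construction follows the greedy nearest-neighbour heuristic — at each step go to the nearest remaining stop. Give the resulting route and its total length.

At Base the remaining stops are M 9, W 15, J 20, E 22; go to M.
At M the remaining stops are J 11, E 16, W 24; go to J.
At J the remaining stops are E 5, W 26; go to E.
At E the remaining stops are W 31; go to W.
Return W→Base: 15.
Total = 9 + 11 + 5 + 31 + 15 = 71.

Nearest-neighbour total = 71 km; route Base → M → J → E → W → Base.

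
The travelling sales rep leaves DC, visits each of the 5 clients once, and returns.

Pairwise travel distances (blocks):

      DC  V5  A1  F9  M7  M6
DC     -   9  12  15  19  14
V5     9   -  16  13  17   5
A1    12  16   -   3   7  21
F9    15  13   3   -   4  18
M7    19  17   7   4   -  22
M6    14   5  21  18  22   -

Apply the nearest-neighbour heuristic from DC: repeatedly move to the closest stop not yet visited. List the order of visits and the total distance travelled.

At DC the remaining stops are V5 9, A1 12, M6 14, F9 15, M7 19; go to V5.
At V5 the remaining stops are M6 5, F9 13, A1 16, M7 17; go to M6.
At M6 the remaining stops are F9 18, A1 21, M7 22; go to F9.
At F9 the remaining stops are A1 3, M7 4; go to A1.
At A1 the remaining stops are M7 7; go to M7.
Return M7→DC: 19.
Total = 9 + 5 + 18 + 3 + 7 + 19 = 61.

61 blocks along DC → V5 → M6 → F9 → A1 → M7 → DC.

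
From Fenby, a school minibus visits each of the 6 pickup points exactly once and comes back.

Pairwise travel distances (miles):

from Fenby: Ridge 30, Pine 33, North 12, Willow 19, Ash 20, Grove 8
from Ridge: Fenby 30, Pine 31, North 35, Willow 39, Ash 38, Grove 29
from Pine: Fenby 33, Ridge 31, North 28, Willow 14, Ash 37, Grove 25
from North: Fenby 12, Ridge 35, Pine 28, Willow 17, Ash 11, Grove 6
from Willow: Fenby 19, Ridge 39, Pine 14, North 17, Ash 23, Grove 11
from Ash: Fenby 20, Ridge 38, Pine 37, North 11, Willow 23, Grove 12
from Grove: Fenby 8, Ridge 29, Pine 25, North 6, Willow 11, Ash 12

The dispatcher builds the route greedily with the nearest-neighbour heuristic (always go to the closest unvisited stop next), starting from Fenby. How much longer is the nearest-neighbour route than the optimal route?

Fenby: Grove=8, North=12, Willow=19, Ash=20, Ridge=30, Pine=33 ⇒ Grove
Grove: North=6, Willow=11, Ash=12, Pine=25, Ridge=29 ⇒ North
North: Ash=11, Willow=17, Pine=28, Ridge=35 ⇒ Ash
Ash: Willow=23, Pine=37, Ridge=38 ⇒ Willow
Willow: Pine=14, Ridge=39 ⇒ Pine
Pine: Ridge=31 ⇒ Ridge
NN route Fenby → Grove → North → Ash → Willow → Pine → Ridge → Fenby costs 123.
Optimal: Fenby → Ridge → Pine → Willow → Grove → Ash → North → Fenby costs 121 (by enumerating all 360 distinct tours).
Excess = 123 − 121 = 2.

Excess over optimum: 2 miles.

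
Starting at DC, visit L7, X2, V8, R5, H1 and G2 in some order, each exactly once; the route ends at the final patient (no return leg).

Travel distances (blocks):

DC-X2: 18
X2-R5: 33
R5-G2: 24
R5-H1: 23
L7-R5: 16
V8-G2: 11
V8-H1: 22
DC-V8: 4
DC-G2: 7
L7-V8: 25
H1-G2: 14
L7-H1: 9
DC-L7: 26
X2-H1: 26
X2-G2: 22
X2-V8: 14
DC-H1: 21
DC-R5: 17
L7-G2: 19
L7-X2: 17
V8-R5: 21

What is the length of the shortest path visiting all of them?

There are 6! = 720 possible orderings.
DC→L7→X2→V8→R5→H1→G2: 26+17+14+21+23+14 = 115
DC→L7→X2→V8→R5→G2→H1: 26+17+14+21+24+14 = 116
DC→L7→X2→V8→H1→R5→G2: 26+17+14+22+23+24 = 126
DC→L7→X2→V8→H1→G2→R5: 26+17+14+22+14+24 = 117
DC→L7→X2→V8→G2→R5→H1: 26+17+14+11+24+23 = 115
DC→L7→X2→V8→G2→H1→R5: 26+17+14+11+14+23 = 105
DC→L7→X2→R5→V8→H1→G2: 26+17+33+21+22+14 = 133
DC→L7→X2→R5→V8→G2→H1: 26+17+33+21+11+14 = 122
… (712 more)
DC→V8→X2→G2→H1→L7→R5: 4+14+22+14+9+16 = 79  ← best
The minimum is 79.
One shortest path: DC → V8 → X2 → G2 → H1 → L7 → R5.

Minimum one-way distance = 79 blocks.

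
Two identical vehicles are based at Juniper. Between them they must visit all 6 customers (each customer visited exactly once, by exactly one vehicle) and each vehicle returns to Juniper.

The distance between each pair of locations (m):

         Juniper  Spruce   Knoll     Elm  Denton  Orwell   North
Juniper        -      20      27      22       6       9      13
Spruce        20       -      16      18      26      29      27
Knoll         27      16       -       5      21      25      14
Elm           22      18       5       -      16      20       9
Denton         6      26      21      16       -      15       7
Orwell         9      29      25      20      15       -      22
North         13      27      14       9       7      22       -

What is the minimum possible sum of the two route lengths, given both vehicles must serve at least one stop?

There are 2^5 − 1 = 31 ways to divide the 6 stops into two non-empty groups. For each, the best each vehicle can do is its own shortest tour through its group:
  {Spruce} + {Knoll, Elm, Denton, Orwell, North}: 40 + 61 = 101
  {Knoll} + {Spruce, Elm, Denton, Orwell, North}: 54 + 78 = 132
  {Spruce, Knoll} + {Elm, Denton, Orwell, North}: 63 + 51 = 114
  {Elm} + {Spruce, Knoll, Denton, Orwell, North}: 44 + 81 = 125
  {Spruce, Elm} + {Knoll, Denton, Orwell, North}: 60 + 61 = 121
  {Knoll, Elm} + {Spruce, Denton, Orwell, North}: 54 + 78 = 132
  … (31 splits in total)
  {Orwell} + {Spruce, Knoll, Elm, Denton, North}: 18 + 63 = 81  ← best
Best: vehicle 1 Juniper → Orwell → Juniper = 18; vehicle 2 Juniper → Spruce → Knoll → Elm → North → Denton → Juniper = 63; combined 81.

Minimum combined distance: 81 m.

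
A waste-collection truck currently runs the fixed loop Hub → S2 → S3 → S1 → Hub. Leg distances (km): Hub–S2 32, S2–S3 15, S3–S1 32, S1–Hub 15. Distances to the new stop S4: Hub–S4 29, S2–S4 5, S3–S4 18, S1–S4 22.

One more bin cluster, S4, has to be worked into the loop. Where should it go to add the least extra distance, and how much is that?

+2 km — insert S4 between Hub and S2.

Insertion cost between consecutive stops i–j is d(i,S4) + d(S4,j) − d(i,j):
  between Hub and S2: 29 + 5 − 32 = 2
  between S2 and S3: 5 + 18 − 15 = 8
  between S3 and S1: 18 + 22 − 32 = 8
  between S1 and Hub: 22 + 29 − 15 = 36
Cheapest insertion is between Hub and S2, adding 2.
New total = 94 + 2 = 96.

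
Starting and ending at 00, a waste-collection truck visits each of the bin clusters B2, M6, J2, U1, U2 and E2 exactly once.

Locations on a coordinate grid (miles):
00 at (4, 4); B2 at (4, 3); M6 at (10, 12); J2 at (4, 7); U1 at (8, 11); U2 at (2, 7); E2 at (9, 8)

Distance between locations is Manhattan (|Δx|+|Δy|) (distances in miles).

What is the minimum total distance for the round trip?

34 miles — the shortest possible round trip.

00→B2→M6→J2→U1→U2→E2→00: 1+15+11+8+10+8+9 = 62
00→B2→M6→J2→U1→E2→U2→00: 1+15+11+8+4+8+5 = 52
00→B2→M6→J2→U2→U1→E2→00: 1+15+11+2+10+4+9 = 52
00→B2→M6→J2→U2→E2→U1→00: 1+15+11+2+8+4+11 = 52
00→B2→M6→J2→E2→U1→U2→00: 1+15+11+6+4+10+5 = 52
00→B2→M6→J2→E2→U2→U1→00: 1+15+11+6+8+10+11 = 62
00→B2→M6→U1→J2→U2→E2→00: 1+15+3+8+2+8+9 = 46
00→B2→M6→U1→J2→E2→U2→00: 1+15+3+8+6+8+5 = 46
… (352 more)
00→B2→J2→U1→M6→E2→U2→00: 1+4+8+3+5+8+5 = 34  ← best
The minimum is 34.
One optimal route: 00 → B2 → J2 → U1 → M6 → E2 → U2 → 00 (or its reverse).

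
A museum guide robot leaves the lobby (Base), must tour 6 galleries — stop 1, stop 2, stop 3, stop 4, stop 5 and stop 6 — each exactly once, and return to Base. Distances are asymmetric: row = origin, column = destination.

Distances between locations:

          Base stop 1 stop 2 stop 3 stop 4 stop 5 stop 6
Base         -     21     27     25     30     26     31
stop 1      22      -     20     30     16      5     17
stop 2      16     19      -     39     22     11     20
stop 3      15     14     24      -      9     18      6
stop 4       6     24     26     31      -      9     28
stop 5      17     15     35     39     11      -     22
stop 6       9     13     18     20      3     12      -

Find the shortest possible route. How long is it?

90 — the shortest possible round trip.

Base→stop 1→stop 2→stop 3→stop 4→stop 5→stop 6→Base: 21+20+39+9+9+22+9 = 129
Base→stop 1→stop 2→stop 3→stop 4→stop 6→stop 5→Base: 21+20+39+9+28+12+17 = 146
Base→stop 1→stop 2→stop 3→stop 5→stop 4→stop 6→Base: 21+20+39+18+11+28+9 = 146
Base→stop 1→stop 2→stop 3→stop 5→stop 6→stop 4→Base: 21+20+39+18+22+3+6 = 129
Base→stop 1→stop 2→stop 3→stop 6→stop 4→stop 5→Base: 21+20+39+6+3+9+17 = 115
Base→stop 1→stop 2→stop 3→stop 6→stop 5→stop 4→Base: 21+20+39+6+12+11+6 = 115
Base→stop 1→stop 2→stop 4→stop 3→stop 5→stop 6→Base: 21+20+22+31+18+22+9 = 143
Base→stop 1→stop 2→stop 4→stop 3→stop 6→stop 5→Base: 21+20+22+31+6+12+17 = 129
… (712 more)
Base→stop 3→stop 6→stop 2→stop 1→stop 5→stop 4→Base: 25+6+18+19+5+11+6 = 90  ← best
The minimum is 90.
One optimal route: Base → stop 3 → stop 6 → stop 2 → stop 1 → stop 5 → stop 4 → Base.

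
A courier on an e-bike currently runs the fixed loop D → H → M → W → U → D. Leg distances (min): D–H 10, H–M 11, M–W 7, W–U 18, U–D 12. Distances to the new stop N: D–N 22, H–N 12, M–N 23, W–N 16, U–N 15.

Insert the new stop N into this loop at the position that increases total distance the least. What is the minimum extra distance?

Adding 13 min by placing N on the W–U leg.

Insertion cost between consecutive stops i–j is d(i,N) + d(N,j) − d(i,j):
  between D and H: 22 + 12 − 10 = 24
  between H and M: 12 + 23 − 11 = 24
  between M and W: 23 + 16 − 7 = 32
  between W and U: 16 + 15 − 18 = 13
  between U and D: 15 + 22 − 12 = 25
Cheapest insertion is between W and U, adding 13.
New total = 58 + 13 = 71.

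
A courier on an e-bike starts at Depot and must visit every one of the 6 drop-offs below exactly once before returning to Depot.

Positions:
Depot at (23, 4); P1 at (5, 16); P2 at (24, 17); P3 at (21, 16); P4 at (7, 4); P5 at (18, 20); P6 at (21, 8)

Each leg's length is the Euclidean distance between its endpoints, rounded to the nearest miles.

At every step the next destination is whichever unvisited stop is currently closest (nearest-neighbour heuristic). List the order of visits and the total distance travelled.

Total distance 64 miles via the nearest-neighbour route Depot → P6 → P3 → P2 → P5 → P1 → P4 → Depot.

From Depot: distances to unvisited — P6=4, P3=12, P2=13, P4=16, P5=17, P1=22. Nearest is P6 (4).
From P6: distances to unvisited — P3=8, P2=9, P5=12, P4=15, P1=18. Nearest is P3 (8).
From P3: distances to unvisited — P2=3, P5=5, P1=16, P4=18. Nearest is P2 (3).
From P2: distances to unvisited — P5=7, P1=19, P4=21. Nearest is P5 (7).
From P5: distances to unvisited — P1=14, P4=19. Nearest is P1 (14).
From P1: distances to unvisited — P4=12. Nearest is P4 (12).
Return P4→Depot: 16.
Total = 4 + 8 + 3 + 7 + 14 + 12 + 16 = 64.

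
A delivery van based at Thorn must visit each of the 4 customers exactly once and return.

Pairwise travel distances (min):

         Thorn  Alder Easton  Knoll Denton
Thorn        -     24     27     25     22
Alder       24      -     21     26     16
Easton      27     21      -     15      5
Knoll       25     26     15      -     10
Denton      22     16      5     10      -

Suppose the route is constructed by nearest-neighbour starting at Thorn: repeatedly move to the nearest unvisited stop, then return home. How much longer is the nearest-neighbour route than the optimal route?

7 min longer than the optimal tour.

Thorn: Denton=22, Alder=24, Knoll=25, Easton=27 ⇒ Denton
Denton: Easton=5, Knoll=10, Alder=16 ⇒ Easton
Easton: Knoll=15, Alder=21 ⇒ Knoll
Knoll: Alder=26 ⇒ Alder
NN route Thorn → Denton → Easton → Knoll → Alder → Thorn costs 92.
Optimal: Thorn → Alder → Easton → Denton → Knoll → Thorn costs 85 (by enumerating all 12 distinct tours).
Excess = 92 − 85 = 7.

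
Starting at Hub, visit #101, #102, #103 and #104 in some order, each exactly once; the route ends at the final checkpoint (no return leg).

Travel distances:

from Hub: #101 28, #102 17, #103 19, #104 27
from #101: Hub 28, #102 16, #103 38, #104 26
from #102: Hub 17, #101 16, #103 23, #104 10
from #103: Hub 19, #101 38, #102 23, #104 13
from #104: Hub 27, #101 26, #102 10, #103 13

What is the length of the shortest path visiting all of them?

58 — the minimum one-way total.

There are 4! = 24 possible orderings.
Hub→#101→#102→#103→#104: 28+16+23+13 = 80
Hub→#101→#102→#104→#103: 28+16+10+13 = 67
Hub→#101→#103→#102→#104: 28+38+23+10 = 99
Hub→#101→#103→#104→#102: 28+38+13+10 = 89
Hub→#101→#104→#102→#103: 28+26+10+23 = 87
Hub→#101→#104→#103→#102: 28+26+13+23 = 90
Hub→#102→#101→#103→#104: 17+16+38+13 = 84
Hub→#102→#101→#104→#103: 17+16+26+13 = 72
Hub→#102→#103→#101→#104: 17+23+38+26 = 104
Hub→#102→#103→#104→#101: 17+23+13+26 = 79
Hub→#102→#104→#101→#103: 17+10+26+38 = 91
Hub→#102→#104→#103→#101: 17+10+13+38 = 78
Hub→#103→#101→#102→#104: 19+38+16+10 = 83
Hub→#103→#101→#104→#102: 19+38+26+10 = 93
… (10 more)
Hub→#103→#104→#102→#101: 19+13+10+16 = 58  ← best
The minimum is 58.
One shortest path: Hub → #103 → #104 → #102 → #101.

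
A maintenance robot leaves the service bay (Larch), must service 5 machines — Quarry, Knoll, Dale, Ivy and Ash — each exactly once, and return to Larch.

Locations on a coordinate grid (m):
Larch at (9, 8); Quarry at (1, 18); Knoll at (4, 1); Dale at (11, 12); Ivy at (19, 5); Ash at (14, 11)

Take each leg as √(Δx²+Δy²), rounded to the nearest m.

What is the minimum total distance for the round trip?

Shortest round trip = 59 m.

Larch→Quarry→Knoll→Dale→Ivy→Ash→Larch: 13+17+13+11+8+6 = 68
Larch→Quarry→Knoll→Dale→Ash→Ivy→Larch: 13+17+13+3+8+10 = 64
Larch→Quarry→Knoll→Ivy→Dale→Ash→Larch: 13+17+16+11+3+6 = 66
Larch→Quarry→Knoll→Ivy→Ash→Dale→Larch: 13+17+16+8+3+4 = 61
Larch→Quarry→Knoll→Ash→Dale→Ivy→Larch: 13+17+14+3+11+10 = 68
Larch→Quarry→Knoll→Ash→Ivy→Dale→Larch: 13+17+14+8+11+4 = 67
Larch→Quarry→Dale→Knoll→Ivy→Ash→Larch: 13+12+13+16+8+6 = 68
Larch→Quarry→Dale→Knoll→Ash→Ivy→Larch: 13+12+13+14+8+10 = 70
Larch→Quarry→Dale→Ivy→Knoll→Ash→Larch: 13+12+11+16+14+6 = 72
Larch→Quarry→Dale→Ivy→Ash→Knoll→Larch: 13+12+11+8+14+9 = 67
Larch→Quarry→Dale→Ash→Knoll→Ivy→Larch: 13+12+3+14+16+10 = 68
Larch→Quarry→Dale→Ash→Ivy→Knoll→Larch: 13+12+3+8+16+9 = 61
Larch→Quarry→Ivy→Knoll→Dale→Ash→Larch: 13+22+16+13+3+6 = 73
Larch→Quarry→Ivy→Knoll→Ash→Dale→Larch: 13+22+16+14+3+4 = 72
… (46 more)
Larch→Knoll→Quarry→Dale→Ash→Ivy→Larch: 9+17+12+3+8+10 = 59  ← best
The minimum is 59.
One optimal route: Larch → Knoll → Quarry → Dale → Ash → Ivy → Larch (or its reverse).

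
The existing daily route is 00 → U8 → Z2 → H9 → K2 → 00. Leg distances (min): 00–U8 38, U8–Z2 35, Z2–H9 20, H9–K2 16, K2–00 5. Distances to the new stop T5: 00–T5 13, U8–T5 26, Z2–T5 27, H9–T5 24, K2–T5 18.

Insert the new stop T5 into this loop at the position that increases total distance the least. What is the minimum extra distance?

Adding 1 min by placing T5 on the 00–U8 leg.

Insertion cost between consecutive stops i–j is d(i,T5) + d(T5,j) − d(i,j):
  between 00 and U8: 13 + 26 − 38 = 1
  between U8 and Z2: 26 + 27 − 35 = 18
  between Z2 and H9: 27 + 24 − 20 = 31
  between H9 and K2: 24 + 18 − 16 = 26
  between K2 and 00: 18 + 13 − 5 = 26
Cheapest insertion is between 00 and U8, adding 1.
New total = 114 + 1 = 115.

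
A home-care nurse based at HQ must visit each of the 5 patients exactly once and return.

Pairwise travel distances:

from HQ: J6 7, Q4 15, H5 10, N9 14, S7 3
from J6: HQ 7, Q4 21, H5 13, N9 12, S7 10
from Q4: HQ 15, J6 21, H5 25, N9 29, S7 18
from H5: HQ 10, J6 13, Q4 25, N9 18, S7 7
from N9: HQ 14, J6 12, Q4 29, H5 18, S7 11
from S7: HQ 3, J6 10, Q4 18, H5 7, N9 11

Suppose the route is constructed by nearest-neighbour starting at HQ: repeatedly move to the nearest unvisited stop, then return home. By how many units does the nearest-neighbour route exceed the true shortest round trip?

From HQ: S7=3, J6=7, H5=10, N9=14, Q4=15 → choose S7 (3).
From S7: H5=7, J6=10, N9=11, Q4=18 → choose H5 (7).
From H5: J6=13, N9=18, Q4=25 → choose J6 (13).
From J6: N9=12, Q4=21 → choose N9 (12).
From N9: Q4=29 → choose Q4 (29).
NN route HQ → S7 → H5 → J6 → N9 → Q4 → HQ costs 79.
Optimal: HQ → Q4 → J6 → N9 → H5 → S7 → HQ costs 76 (by enumerating all 60 distinct tours).
Excess = 79 − 76 = 3.

Excess over optimum: 3.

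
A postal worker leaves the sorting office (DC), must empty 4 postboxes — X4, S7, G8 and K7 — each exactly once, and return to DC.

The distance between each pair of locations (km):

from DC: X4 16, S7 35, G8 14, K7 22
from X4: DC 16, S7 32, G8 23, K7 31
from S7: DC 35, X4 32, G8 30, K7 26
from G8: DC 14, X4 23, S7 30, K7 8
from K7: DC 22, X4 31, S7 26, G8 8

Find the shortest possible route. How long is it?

Minimum total distance: 96 km.

With 4 stops there are 4!/2 = 12 distinct round trips (a route and its reverse cost the same).
DC - X4 - S7 - G8 - K7 - DC: 16+32+30+8+22 = 108
DC - X4 - S7 - K7 - G8 - DC: 16+32+26+8+14 = 96
DC - X4 - G8 - S7 - K7 - DC: 16+23+30+26+22 = 117
DC - X4 - G8 - K7 - S7 - DC: 16+23+8+26+35 = 108
DC - X4 - K7 - S7 - G8 - DC: 16+31+26+30+14 = 117
DC - X4 - K7 - G8 - S7 - DC: 16+31+8+30+35 = 120
DC - S7 - X4 - G8 - K7 - DC: 35+32+23+8+22 = 120
DC - S7 - X4 - K7 - G8 - DC: 35+32+31+8+14 = 120
DC - S7 - G8 - X4 - K7 - DC: 35+30+23+31+22 = 141
DC - S7 - K7 - X4 - G8 - DC: 35+26+31+23+14 = 129
DC - G8 - X4 - S7 - K7 - DC: 14+23+32+26+22 = 117
DC - G8 - S7 - X4 - K7 - DC: 14+30+32+31+22 = 129
The minimum is 96.
One optimal route: DC → X4 → S7 → K7 → G8 → DC (or its reverse).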